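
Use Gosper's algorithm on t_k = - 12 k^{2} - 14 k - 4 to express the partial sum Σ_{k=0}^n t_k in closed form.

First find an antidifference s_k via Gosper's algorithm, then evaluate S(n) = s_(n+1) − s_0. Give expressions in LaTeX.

S(n) = - 4 n^{3} - 13 n^{2} - 13 n - 4

Step 1: r(k) = (6*k**2 + 19*k + 15)/(6*k**2 + 7*k + 2).
Gosper form: A/B · C(k+1)/C(k) with A=1, B=1, C=k**2 + 7*k/6 + 1/3.
f must satisfy (1)·f(k+1) − (1)·f(k) = k**2 + 7*k/6 + 1/3.
deg f ≤ 3 (via 0,0,2).
Coefficient equations give f(k) = k*(4*k**2 + k - 1)/12.
Get s_k = R·t_k = k*(-4*k**2 - k + 1) with R(k) = B(k−1)f(k)/C(k) = k*(4*k**2 + k - 1)/(2*(2*k + 1)*(3*k + 2)).
Δs = -12*k**2 - 14*k - 4, as required.
Telescope: S(n) = s_(n+1) − s_(0) = -4*n**3 - 13*n**2 - 13*n - 4 − (0) = -4*n**3 - 13*n**2 - 13*n - 4.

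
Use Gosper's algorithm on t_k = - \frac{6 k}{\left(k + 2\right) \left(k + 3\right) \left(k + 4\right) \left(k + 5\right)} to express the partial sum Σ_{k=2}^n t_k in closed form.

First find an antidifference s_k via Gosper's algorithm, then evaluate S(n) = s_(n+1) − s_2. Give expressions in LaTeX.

S(n) = \frac{- n^{3} - 12 n^{2} - 2 n + 15}{15 \left(n^{3} + 12 n^{2} + 47 n + 60\right)}

The ratio is (k + 1)*(k + 2)/(k*(k + 6)).
So A=k + 2 and B=k + 6, with C=k.
Set up (k + 2)·f(k+1) − (k + 5)·f(k) − (k) = 0.
Degrees (1,1,1) ⇒ d ≤ 3.
Solve for f: f(k) = k*(k - 1)*(k + 10)/72 (degree 3 ≤ 3).
Certificate R = B(k−1)f/C = (k - 1)*(k + 5)*(k + 10)/72 gives s_k = k*(-k**2 - 9*k + 10)/(12*(k + 2)*(k + 3)*(k + 4)).
Verify: -6*k/(k**4 + 14*k**3 + 71*k**2 + 154*k + 120) matches t_k.
Evaluate: s_(n+1) = n*(-n**2 - 12*n - 11)/(12*(n**3 + 12*n**2 + 47*n + 60)); subtract s_(2) = -1/60 ⇒ S(n) = (-n**3 - 12*n**2 - 2*n + 15)/(15*(n**3 + 12*n**2 + 47*n + 60)).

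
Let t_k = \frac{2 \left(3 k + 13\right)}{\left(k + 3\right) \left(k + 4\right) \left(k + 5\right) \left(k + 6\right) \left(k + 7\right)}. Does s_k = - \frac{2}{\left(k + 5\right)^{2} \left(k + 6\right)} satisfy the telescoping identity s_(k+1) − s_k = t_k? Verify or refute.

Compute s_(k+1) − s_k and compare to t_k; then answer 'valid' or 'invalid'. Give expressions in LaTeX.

s_(k+1) = -2/((k + 6)**2*(k + 7))
s_(k+1) − s_k = 2*(3*k + 17)/(k**5 + 29*k**4 + 335*k**3 + 1927*k**2 + 5520*k + 6300)
(s_(k+1) − s_k) − t_k = 4*(-4*k**2 - 39*k - 93)/(k**7 + 36*k**6 + 550*k**5 + 4620*k**4 + 23029*k**3 + 68064*k**2 + 110340*k + 75600)

Invalid: residual \frac{4 \left(- 4 k^{2} - 39 k - 93\right)}{k^{7} + 36 k^{6} + 550 k^{5} + 4620 k^{4} + 23029 k^{3} + 68064 k^{2} + 110340 k + 75600} ≠ 0.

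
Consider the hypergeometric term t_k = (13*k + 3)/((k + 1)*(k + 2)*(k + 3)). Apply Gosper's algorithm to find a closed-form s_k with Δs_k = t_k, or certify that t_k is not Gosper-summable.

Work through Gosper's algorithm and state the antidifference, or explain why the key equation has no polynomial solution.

t_(k+1)/t_k = (k + 1)*(13*k + 16)/((k + 4)*(13*k + 3)).
Take A(k)=k + 1, B(k)=k + 4, C(k)=k + 3/13.
Solve (k + 1)·f(k+1) − (k + 3)·f(k) = k + 3/13.
Degrees (1,1,1) ⇒ d ≤ 2.
Solve for f: f(k) = k*(4*k - 1)/13 (degree 2 ≤ 2).
So s_k = (B(k−1)f/C)·t_k = (k*(k + 3)*(4*k - 1)/(13*k + 3))·t_k = k*(4*k - 1)/((k + 1)*(k + 2)).
Verify: (13*k + 3)/(k**3 + 6*k**2 + 11*k + 6) matches t_k.

s_k = k*(4*k - 1)/((k + 1)*(k + 2))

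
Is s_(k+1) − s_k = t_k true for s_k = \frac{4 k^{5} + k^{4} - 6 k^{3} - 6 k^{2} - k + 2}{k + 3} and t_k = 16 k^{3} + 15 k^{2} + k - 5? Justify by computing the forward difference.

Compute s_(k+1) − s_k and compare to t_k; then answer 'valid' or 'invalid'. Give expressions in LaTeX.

Invalid: residual \frac{2 \left(- 12 k^{4} - 66 k^{3} - 49 k^{2} - k + 17\right)}{k^{2} + 7 k + 12} ≠ 0.

s_(k+1) = (4*k**5 + 21*k**4 + 38*k**3 + 22*k**2 - 7*k - 6)/(k + 4)
s_(k+1) − s_k = (16*k**5 + 103*k**4 + 166*k**3 + 84*k**2 - 25*k - 26)/(k**2 + 7*k + 12)
(s_(k+1) − s_k) − t_k = 2*(-12*k**4 - 66*k**3 - 49*k**2 - k + 17)/(k**2 + 7*k + 12)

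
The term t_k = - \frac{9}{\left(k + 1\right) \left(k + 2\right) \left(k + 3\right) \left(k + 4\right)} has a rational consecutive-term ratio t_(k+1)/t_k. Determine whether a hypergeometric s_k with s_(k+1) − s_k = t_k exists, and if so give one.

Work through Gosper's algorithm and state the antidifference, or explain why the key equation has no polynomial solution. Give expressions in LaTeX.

s_k = \frac{k \left(- k^{2} - 6 k - 11\right)}{2 \left(k + 1\right) \left(k + 2\right) \left(k + 3\right)}

Compute t_(k+1)/t_k: get (k + 1)/(k + 5).
Factor: A=k + 1; B=k + 5; C=1.
f must satisfy (k + 1)·f(k+1) − (k + 4)·f(k) = 1.
deg f ≤ 3 (via 1,1,0).
Solving with deg f ≤ 3: f(k) = k*(k**2 + 6*k + 11)/18.
So s_k = (B(k−1)f/C)·t_k = (k*(k + 4)*(k**2 + 6*k + 11)/18)·t_k = k*(-k**2 - 6*k - 11)/(2*(k + 1)*(k + 2)*(k + 3)).
Δs = -9/(k**4 + 10*k**3 + 35*k**2 + 50*k + 24), as required.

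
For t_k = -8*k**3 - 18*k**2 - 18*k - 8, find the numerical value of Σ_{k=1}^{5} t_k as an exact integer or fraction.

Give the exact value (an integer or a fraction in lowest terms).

Σ = -3100

t_(k+1)/t_k = (4*k**3 + 21*k**2 + 39*k + 26)/(4*k**3 + 9*k**2 + 9*k + 4).
Gosper form: A/B · C(k+1)/C(k) with A=1, B=1, C=k**3 + 9*k**2/4 + 9*k/4 + 1.
Solve (1)·f(k+1) − (1)·f(k) = k**3 + 9*k**2/4 + 9*k/4 + 1.
From deg A=0, deg B=0, deg C=3: d=4.
Solving with deg f ≤ 4: f(k) = k*(k + 1)*(k**2 + 1)/4.
R(k) = B(k−1)·f(k)/C(k) = k*(k**2 + 1)/(4*k**2 + 5*k + 4); s_k = R·t_k = 2*k*(-k**3 - k**2 - k - 1).
Check: Δs_k = -8*k**3 - 18*k**2 - 18*k - 8. ✓
Sum = s_(6) − s_(1); s_(6) = -3108, s_(1) = -8 ⇒ -3100.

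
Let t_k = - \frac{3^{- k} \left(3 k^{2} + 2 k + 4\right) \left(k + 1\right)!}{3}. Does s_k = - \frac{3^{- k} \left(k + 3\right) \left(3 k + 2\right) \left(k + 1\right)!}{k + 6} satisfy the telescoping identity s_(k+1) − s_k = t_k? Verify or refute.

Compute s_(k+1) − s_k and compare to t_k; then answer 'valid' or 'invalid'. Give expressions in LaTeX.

s_(k+1) = -(k + 4)*(3*k + 5)*factorial(k + 2)/(3*3**k*(k + 7))
s_(k+1) − s_k = -(3*k**4 + 32*k**3 + 96*k**2 + 115*k + 114)*factorial(k + 1)/(3*3**k*(k + 6)*(k + 7))
(s_(k+1) − s_k) − t_k = (3*k**3 + 20*k**2 + 7*k + 18)*factorial(k + 1)/(3**k*(k + 6)*(k + 7))

Invalid: residual \frac{3^{- k} \left(3 k^{3} + 20 k^{2} + 7 k + 18\right) \left(k + 1\right)!}{\left(k + 6\right) \left(k + 7\right)} ≠ 0.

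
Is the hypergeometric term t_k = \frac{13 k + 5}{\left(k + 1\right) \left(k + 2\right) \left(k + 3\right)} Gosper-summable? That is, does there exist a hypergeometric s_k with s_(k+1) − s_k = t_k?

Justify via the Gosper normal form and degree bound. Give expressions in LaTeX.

Yes. s_k = \frac{k \left(9 k + 1\right)}{2 \left(k + 1\right) \left(k + 2\right)}.

The ratio is (k + 1)*(13*k + 18)/((k + 4)*(13*k + 5)).
Factor: A=k + 1; B=k + 4; C=k + 5/13.
f must satisfy (k + 1)·f(k+1) − (k + 3)·f(k) = k + 5/13.
d = 2 from the (1,1,1) case.
Solve for f: f(k) = k*(9*k + 1)/26 (degree 2 ≤ 2).
Certificate R = B(k−1)f/C = k*(k + 3)*(9*k + 1)/(2*(13*k + 5)) gives s_k = k*(9*k + 1)/(2*(k + 1)*(k + 2)).
Check: Δs_k = (13*k + 5)/(k**3 + 6*k**2 + 11*k + 6). ✓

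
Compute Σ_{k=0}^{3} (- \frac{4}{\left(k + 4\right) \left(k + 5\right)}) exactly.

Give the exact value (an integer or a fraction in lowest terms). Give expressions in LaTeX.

Σ = -1/2

t_(k+1)/t_k = (k + 4)/(k + 6).
Take A(k)=k + 4, B(k)=k + 6, C(k)=1.
Need (k + 4)·f(k+1) − (k + 5)·f(k) = 1.
Bound: deg f ≤ 1.
Solve for f: f(k) = k/4 (degree 1 ≤ 1).
Get s_k = R·t_k = -k/(k + 4) with R(k) = B(k−1)f(k)/C(k) = k*(k + 5)/4.
Verify: -4/(k**2 + 9*k + 20) matches t_k.
Evaluate s at k=4 and k=0: -1/2 and 0; difference -1/2.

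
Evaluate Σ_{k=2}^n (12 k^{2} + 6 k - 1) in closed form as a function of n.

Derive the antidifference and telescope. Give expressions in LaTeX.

S(n) = 4 n^{3} + 9 n^{2} + 4 n - 17

t_(k+1)/t_k = (12*k**2 + 30*k + 17)/(12*k**2 + 6*k - 1).
Normal form (A,B,C) = (1, 1, k**2 + k/2 - 1/12).
Need (1)·f(k+1) − (1)·f(k) = k**2 + k/2 - 1/12.
From deg A=0, deg B=0, deg C=2: d=3.
Coefficient equations give f(k) = k*(4*k**2 - 3*k - 2)/12.
Certificate R = B(k−1)f/C = k*(4*k**2 - 3*k - 2)/(12*k**2 + 6*k - 1) gives s_k = k*(4*k**2 - 3*k - 2).
Verify: 12*k**2 + 6*k - 1 matches t_k.
Telescope: S(n) = s_(n+1) − s_(2) = 4*n**3 + 9*n**2 + 4*n - 1 − (16) = 4*n**3 + 9*n**2 + 4*n - 17.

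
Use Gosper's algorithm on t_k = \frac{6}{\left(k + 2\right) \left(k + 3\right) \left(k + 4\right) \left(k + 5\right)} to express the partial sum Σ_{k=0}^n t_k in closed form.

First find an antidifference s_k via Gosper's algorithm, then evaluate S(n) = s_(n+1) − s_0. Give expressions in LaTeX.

S(n) = \frac{n^{3} + 12 n^{2} + 47 n + 36}{12 \left(n^{3} + 12 n^{2} + 47 n + 60\right)}

Ratio r(k) = (k + 2)/(k + 6).
A = k + 2, B = k + 6, C = 1.
Solve (k + 2)·f(k+1) − (k + 5)·f(k) = 1.
deg f ≤ 3 (via 1,1,0).
Match coefficients ⇒ f(k) = k*(k**2 + 9*k + 26)/72.
So s_k = (B(k−1)f/C)·t_k = (k*(k + 5)*(k**2 + 9*k + 26)/72)·t_k = k*(k**2 + 9*k + 26)/(12*(k + 2)*(k + 3)*(k + 4)).
Check: Δs_k = 6/(k**4 + 14*k**3 + 71*k**2 + 154*k + 120). ✓
Evaluate: s_(n+1) = (n**3 + 12*n**2 + 47*n + 36)/(12*(n**3 + 12*n**2 + 47*n + 60)); subtract s_(0) = 0 ⇒ S(n) = (n**3 + 12*n**2 + 47*n + 36)/(12*(n**3 + 12*n**2 + 47*n + 60)).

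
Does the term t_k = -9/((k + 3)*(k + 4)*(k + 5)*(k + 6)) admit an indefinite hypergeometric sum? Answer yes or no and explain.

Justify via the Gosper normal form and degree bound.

t_(k+1)/t_k = (k + 3)/(k + 7).
Factor: A=k + 3; B=k + 7; C=1.
Solve (k + 3)·f(k+1) − (k + 6)·f(k) = 1.
deg f ≤ 3 (via 1,1,0).
Solving with deg f ≤ 3: f(k) = k*(k**2 + 12*k + 47)/180.
Then R = B(k−1)f/C = k*(k + 6)*(k**2 + 12*k + 47)/180, so s_k = R(k)·t_k = k*(-k**2 - 12*k - 47)/(20*(k + 3)*(k + 4)*(k + 5)).
Δs = -9/(k**4 + 18*k**3 + 119*k**2 + 342*k + 360), as required.

Yes. s_k = k*(-k**2 - 12*k - 47)/(20*(k + 3)*(k + 4)*(k + 5)).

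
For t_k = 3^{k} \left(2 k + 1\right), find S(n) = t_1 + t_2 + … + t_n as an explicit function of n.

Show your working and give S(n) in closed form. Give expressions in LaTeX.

S(n) = 3^{n + 1} n

t_(k+1)/t_k = 3*(2*k + 3)/(2*k + 1).
Factor: A=3; B=1; C=k + 1/2.
Need (3)·f(k+1) − (1)·f(k) = k + 1/2.
Bound: deg f ≤ 1.
Match coefficients ⇒ f(k) = (k - 1)/2.
Certificate R = B(k−1)f/C = (k - 1)/(2*k + 1) gives s_k = 3**k*(k - 1).
s_(k+1) − s_k = 3**k*(2*k + 1) = t_k.
Σ_(k=1)^n t_k = s_(n+1) − s_(1) = (3**(n + 1)*n) − (0), i.e. 3**(n + 1)*n.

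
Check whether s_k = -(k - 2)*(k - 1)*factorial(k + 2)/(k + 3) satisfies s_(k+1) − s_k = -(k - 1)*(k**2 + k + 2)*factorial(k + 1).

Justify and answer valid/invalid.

Invalid: residual (k - 1)*(k**3 + 4*k**2 + 4*k + 8)*factorial(k + 1)/((k + 3)*(k + 4)) ≠ 0.

s_(k+1) = -k*(k - 1)*factorial(k + 3)/(k + 4)
s_(k+1) − s_k = -(k - 1)*(k**3 + 5*k**2 + 7*k + 8)*factorial(k + 2)/((k + 3)*(k + 4))
(s_(k+1) − s_k) − t_k = (k - 1)*(k**3 + 4*k**2 + 4*k + 8)*factorial(k + 1)/((k + 3)*(k + 4))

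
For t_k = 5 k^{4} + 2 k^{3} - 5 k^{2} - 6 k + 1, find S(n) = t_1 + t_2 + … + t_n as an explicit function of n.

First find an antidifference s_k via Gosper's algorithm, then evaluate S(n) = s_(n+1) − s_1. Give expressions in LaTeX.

S(n) = n \left(n^{4} + 3 n^{3} + n^{2} - 5 n - 3\right)

t_(k+1)/t_k = (5*k**4 + 22*k**3 + 31*k**2 + 10*k - 3)/(5*k**4 + 2*k**3 - 5*k**2 - 6*k + 1).
Gosper form: A/B · C(k+1)/C(k) with A=1, B=1, C=k**4 + 2*k**3/5 - k**2 - 6*k/5 + 1/5.
Solve (1)·f(k+1) − (1)·f(k) = k**4 + 2*k**3/5 - k**2 - 6*k/5 + 1/5.
From deg A=0, deg B=0, deg C=4: d=5.
A polynomial solution: f(k) = k*(k**4 - 2*k**3 - k**2 + 3)/5.
Then R = B(k−1)f/C = k*(k**4 - 2*k**3 - k**2 + 3)/(5*k**4 + 2*k**3 - 5*k**2 - 6*k + 1), so s_k = R(k)·t_k = k*(k**4 - 2*k**3 - k**2 + 3).
Check: Δs_k = 5*k**4 + 2*k**3 - 5*k**2 - 6*k + 1. ✓
Telescope: S(n) = s_(n+1) − s_(1) = n**5 + 3*n**4 + n**3 - 5*n**2 - 3*n + 1 − (1) = n*(n**4 + 3*n**3 + n**2 - 5*n - 3).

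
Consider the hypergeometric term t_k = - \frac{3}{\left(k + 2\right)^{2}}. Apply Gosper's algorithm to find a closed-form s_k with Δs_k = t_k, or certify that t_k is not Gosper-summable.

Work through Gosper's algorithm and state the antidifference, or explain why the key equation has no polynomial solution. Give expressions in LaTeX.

Step 1: r(k) = (k + 2)**2/(k + 3)**2.
Take A(k)=k**2 + 4*k + 4, B(k)=k**2 + 6*k + 9, C(k)=1.
Key eq: (k**2 + 4*k + 4)·f(k+1) = (k**2 + 4*k + 4)·f(k) + (1).
Bound: deg f ≤ 0.
Put f(k) = c0: A·f(k+1) − B(k−1)·f(k) − C = -1; need -1 = 0 — inconsistent ⇒ no f, not summable.

not Gosper-summable; s_k does not exist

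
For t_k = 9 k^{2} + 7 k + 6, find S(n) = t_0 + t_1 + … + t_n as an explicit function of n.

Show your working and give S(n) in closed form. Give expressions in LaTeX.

Step 1: r(k) = (9*k**2 + 25*k + 22)/(9*k**2 + 7*k + 6).
Factor: A=1; B=1; C=k**2 + 7*k/9 + 2/3.
Solve (1)·f(k+1) − (1)·f(k) = k**2 + 7*k/9 + 2/3.
d = 3 from the (0,0,2) case.
Solving with deg f ≤ 3: f(k) = k*(3*k**2 - k + 4)/9.
So s_k = (B(k−1)f/C)·t_k = (k*(3*k**2 - k + 4)/(9*k**2 + 7*k + 6))·t_k = k*(3*k**2 - k + 4).
s_(k+1) − s_k = 9*k**2 + 7*k + 6 = t_k.
Evaluate: s_(n+1) = 3*n**3 + 8*n**2 + 11*n + 6; subtract s_(0) = 0 ⇒ S(n) = 3*n**3 + 8*n**2 + 11*n + 6.

S(n) = 3 n^{3} + 8 n^{2} + 11 n + 6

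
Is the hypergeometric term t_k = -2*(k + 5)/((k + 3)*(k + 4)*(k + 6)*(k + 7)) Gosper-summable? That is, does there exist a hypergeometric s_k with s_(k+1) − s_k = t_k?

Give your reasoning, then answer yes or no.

Yes. s_k = k*(-k - 9)/(18*(k**2 + 9*k + 18)).

Compute t_(k+1)/t_k: get (k + 3)*(k + 6)**2/((k + 5)**2*(k + 8)).
A = k + 3, B = k + 8, C = k**2 + 10*k + 25.
f must satisfy (k + 3)·f(k+1) − (k + 7)·f(k) = k**2 + 10*k + 25.
deg f ≤ 4 (via 1,1,2).
Solve for f: f(k) = k*(k + 4)*(k + 5)*(k + 9)/36 (degree 4 ≤ 4).
So s_k = (B(k−1)f/C)·t_k = (k*(k + 4)*(k + 7)*(k + 9)/(36*(k + 5)))·t_k = k*(-k - 9)/(18*(k**2 + 9*k + 18)).
Check: Δs_k = 2*(-k - 5)/(k**4 + 20*k**3 + 145*k**2 + 450*k + 504). ✓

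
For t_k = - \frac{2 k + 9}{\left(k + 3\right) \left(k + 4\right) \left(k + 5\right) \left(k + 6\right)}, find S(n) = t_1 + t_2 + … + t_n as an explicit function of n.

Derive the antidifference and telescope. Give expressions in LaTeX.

S(n) = \frac{n \left(- n - 10\right)}{24 \left(n^{2} + 10 n + 24\right)}

The ratio is (k + 3)*(2*k + 11)/((k + 7)*(2*k + 9)).
So A=k + 3 and B=k + 7, with C=k + 9/2.
Key eq: (k + 3)·f(k+1) = (k + 6)·f(k) + (k + 9/2).
From deg A=1, deg B=1, deg C=1: d=3.
Coefficient equations give f(k) = k*(k + 4)*(k + 8)/30.
So s_k = (B(k−1)f/C)·t_k = (k*(k + 4)*(k + 6)*(k + 8)/(15*(2*k + 9)))·t_k = k*(-k - 8)/(15*(k**2 + 8*k + 15)).
Check: Δs_k = (-2*k - 9)/(k**4 + 18*k**3 + 119*k**2 + 342*k + 360). ✓
s_(n+1) = (-n**2 - 10*n - 9)/(15*(n**2 + 10*n + 24)) and s_(1) = -1/40, so S(n) = n*(-n - 10)/(24*(n**2 + 10*n + 24)).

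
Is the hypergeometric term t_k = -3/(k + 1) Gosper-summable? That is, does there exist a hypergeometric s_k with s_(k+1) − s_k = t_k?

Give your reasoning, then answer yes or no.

t_(k+1)/t_k = (k + 1)/(k + 2).
So A=k + 1 and B=k + 2, with C=1.
Solve (k + 1)·f(k+1) − (k + 1)·f(k) = 1.
Bound: deg f ≤ 0.
Generic f = c0 gives residual -1; -1 = 0 cannot hold, so t_k is not Gosper-summable.

No. Not Gosper-summable.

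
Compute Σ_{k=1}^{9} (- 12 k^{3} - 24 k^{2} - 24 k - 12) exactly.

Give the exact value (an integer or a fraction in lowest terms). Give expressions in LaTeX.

Step 1: r(k) = (k**3 + 5*k**2 + 9*k + 6)/(k**3 + 2*k**2 + 2*k + 1).
Gosper form: A/B · C(k+1)/C(k) with A=1, B=1, C=k**3 + 2*k**2 + 2*k + 1.
Solve (1)·f(k+1) − (1)·f(k) = k**3 + 2*k**2 + 2*k + 1.
From deg A=0, deg B=0, deg C=3: d=4.
Solving with deg f ≤ 4: f(k) = k*(k + 1)*(3*k**2 - k + 4)/12.
Then R = B(k−1)f/C = k*(3*k**2 - k + 4)/(12*(k**2 + k + 1)), so s_k = R(k)·t_k = k*(-3*k**3 - 2*k**2 - 3*k - 4).
s_(k+1) − s_k = -12*k**3 - 24*k**2 - 24*k - 12 = t_k.
Sum = s_(10) − s_(1); s_(10) = -32340, s_(1) = -12 ⇒ -32328.

Σ = -32328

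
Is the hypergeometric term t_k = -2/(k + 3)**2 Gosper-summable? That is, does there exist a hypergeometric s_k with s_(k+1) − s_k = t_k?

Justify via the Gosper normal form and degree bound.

No — t_k has no hypergeometric antidifference.

Compute t_(k+1)/t_k: get (k + 3)**2/(k + 4)**2.
Take A(k)=k**2 + 6*k + 9, B(k)=k**2 + 8*k + 16, C(k)=1.
Set up (k**2 + 6*k + 9)·f(k+1) − (k**2 + 6*k + 9)·f(k) − (1) = 0.
Bound: deg f ≤ 0.
Write f(k) = c0. Then LHS − RHS = -1, requiring -1 = 0: contradictory. No certificate.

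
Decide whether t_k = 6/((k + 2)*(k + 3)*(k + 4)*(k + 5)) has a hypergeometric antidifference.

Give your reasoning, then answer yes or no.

Yes. s_k = k*(k**2 + 9*k + 26)/(12*(k + 2)*(k + 3)*(k + 4)).

Ratio r(k) = (k + 2)/(k + 6).
A = k + 2, B = k + 6, C = 1.
f must satisfy (k + 2)·f(k+1) − (k + 5)·f(k) = 1.
Bound: deg f ≤ 3.
Solve for f: f(k) = k*(k**2 + 9*k + 26)/72 (degree 3 ≤ 3).
So s_k = (B(k−1)f/C)·t_k = (k*(k + 5)*(k**2 + 9*k + 26)/72)·t_k = k*(k**2 + 9*k + 26)/(12*(k + 2)*(k + 3)*(k + 4)).
Δs = 6/(k**4 + 14*k**3 + 71*k**2 + 154*k + 120), as required.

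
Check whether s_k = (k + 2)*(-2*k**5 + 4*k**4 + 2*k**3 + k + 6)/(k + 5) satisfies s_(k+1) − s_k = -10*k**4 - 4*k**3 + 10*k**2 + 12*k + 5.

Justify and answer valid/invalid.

Invalid: residual 3*(8*k**5 + 58*k**4 + 12*k**3 - 62*k**2 - 64*k - 19)/(k**2 + 11*k + 30) ≠ 0.

s_(k+1) = (k + 3)*(k - 2*(k + 1)**5 + 4*(k + 1)**4 + 2*(k + 1)**3 + 7)/(k + 6)
s_(k+1) − s_k = (-10*k**6 - 90*k**5 - 160*k**4 + 38*k**3 + 251*k**2 + 223*k + 93)/(k**2 + 11*k + 30)
(s_(k+1) − s_k) − t_k = 3*(8*k**5 + 58*k**4 + 12*k**3 - 62*k**2 - 64*k - 19)/(k**2 + 11*k + 30)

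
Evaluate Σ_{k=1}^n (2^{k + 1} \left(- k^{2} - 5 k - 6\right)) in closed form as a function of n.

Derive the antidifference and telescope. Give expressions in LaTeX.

S(n) = - 4 \cdot 2^{n} n^{2} - 12 \cdot 2^{n} n - 16 \cdot 2^{n} + 16

Ratio r(k) = 2*(k + 4)/(k + 2).
So A=2 and B=1, with C=k**2 + 5*k + 6.
Need (2)·f(k+1) − (1)·f(k) = k**2 + 5*k + 6.
Bound: deg f ≤ 2.
Match coefficients ⇒ f(k) = k**2 + k + 2.
Then R = B(k−1)f/C = (k**2 + k + 2)/((k + 2)*(k + 3)), so s_k = R(k)·t_k = 2**(k + 1)*(-k**2 - k - 2).
Verify: 2**(k + 1)*(-k**2 - 5*k - 6) matches t_k.
Telescope: S(n) = s_(n+1) − s_(1) = 2**(n + 2)*(-n**2 - 3*n - 4) − (-16) = -4*2**n*n**2 - 12*2**n*n - 16*2**n + 16.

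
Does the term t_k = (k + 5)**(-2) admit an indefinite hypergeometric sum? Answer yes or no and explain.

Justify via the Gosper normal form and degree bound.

r(k) = (k + 5)**2/(k + 6)**2 after simplifying.
So A=k**2 + 10*k + 25 and B=k**2 + 12*k + 36, with C=1.
Key eq: (k**2 + 10*k + 25)·f(k+1) = (k**2 + 10*k + 25)·f(k) + (1).
Degrees (2,2,0) ⇒ d ≤ 0.
Write f(k) = c0. Then LHS − RHS = -1, requiring -1 = 0: contradictory. No certificate.

No. Not Gosper-summable.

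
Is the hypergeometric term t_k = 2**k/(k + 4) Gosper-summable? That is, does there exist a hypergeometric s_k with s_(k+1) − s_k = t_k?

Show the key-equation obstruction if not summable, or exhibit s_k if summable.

No; the degree bound rules out any f.

The ratio is 2*(k + 4)/(k + 5).
Normal form (A,B,C) = (2*k + 8, k + 5, 1).
Key eq: (2*k + 8)·f(k+1) = (k + 4)·f(k) + (1).
Degrees (1,1,0) ⇒ d ≤ -1.
Bound -1 < 0, so the key equation has no polynomial solution.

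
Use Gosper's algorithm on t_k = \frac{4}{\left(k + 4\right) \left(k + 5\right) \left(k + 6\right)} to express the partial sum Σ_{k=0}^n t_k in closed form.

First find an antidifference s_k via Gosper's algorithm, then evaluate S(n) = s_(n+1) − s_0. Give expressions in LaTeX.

S(n) = \frac{n^{2} + 11 n + 10}{10 \left(n^{2} + 11 n + 30\right)}

Compute t_(k+1)/t_k: get (k + 4)/(k + 7).
Normal form (A,B,C) = (k + 4, k + 7, 1).
Solve (k + 4)·f(k+1) − (k + 6)·f(k) = 1.
d = 2 from the (1,1,0) case.
Solving with deg f ≤ 2: f(k) = k*(k + 9)/40.
Then R = B(k−1)f/C = k*(k + 6)*(k + 9)/40, so s_k = R(k)·t_k = k*(k + 9)/(10*(k + 4)*(k + 5)).
Δs = 4/(k**3 + 15*k**2 + 74*k + 120), as required.
s_(n+1) = (n**2 + 11*n + 10)/(10*(n**2 + 11*n + 30)) and s_(0) = 0, so S(n) = (n**2 + 11*n + 10)/(10*(n**2 + 11*n + 30)).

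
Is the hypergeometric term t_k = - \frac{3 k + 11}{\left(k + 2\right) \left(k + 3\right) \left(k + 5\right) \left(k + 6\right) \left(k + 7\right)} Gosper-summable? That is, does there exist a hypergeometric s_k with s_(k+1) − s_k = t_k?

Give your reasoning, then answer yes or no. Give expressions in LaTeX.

Yes. s_k = \frac{k \left(- k^{2} - 13 k - 52\right)}{60 \left(k^{3} + 13 k^{2} + 52 k + 60\right)}.

The ratio is (k + 2)*(k + 5)*(3*k + 14)/((k + 4)*(k + 8)*(3*k + 11)).
Take A(k)=k + 2, B(k)=k + 8, C(k)=k**2 + 23*k/3 + 44/3.
Set up (k + 2)·f(k+1) − (k + 7)·f(k) − (k**2 + 23*k/3 + 44/3) = 0.
d = 5 from the (1,1,2) case.
A polynomial solution: f(k) = k*(k + 3)*(k + 4)*(k**2 + 13*k + 52)/180.
Get s_k = R·t_k = k*(-k**2 - 13*k - 52)/(60*(k**3 + 13*k**2 + 52*k + 60)) with R(k) = B(k−1)f(k)/C(k) = k*(k + 3)*(k + 7)*(k**2 + 13*k + 52)/(60*(3*k + 11)).
Check: Δs_k = (-3*k - 11)/(k**5 + 23*k**4 + 203*k**3 + 853*k**2 + 1692*k + 1260). ✓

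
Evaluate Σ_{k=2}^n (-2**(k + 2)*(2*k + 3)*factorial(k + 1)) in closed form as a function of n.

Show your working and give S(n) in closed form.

The ratio is 2*(k + 2)*(2*k + 5)/(2*k + 3).
Take A(k)=2*k + 4, B(k)=1, C(k)=k + 3/2.
Key eq: (2*k + 4)·f(k+1) = (1)·f(k) + (k + 3/2).
d = 0 from the (1,0,1) case.
A polynomial solution: f(k) = 1/2.
R(k) = B(k−1)·f(k)/C(k) = 1/(2*k + 3); s_k = R·t_k = -2**(k + 2)*factorial(k + 1).
Check: Δs_k = -2**(k + 2)*(2*k + 3)*factorial(k + 1). ✓
Telescope: S(n) = s_(n+1) − s_(2) = -2**(n + 3)*factorial(n + 2) − (-96) = -8*2**n*factorial(n + 2) + 96.

S(n) = -8*2**n*factorial(n + 2) + 96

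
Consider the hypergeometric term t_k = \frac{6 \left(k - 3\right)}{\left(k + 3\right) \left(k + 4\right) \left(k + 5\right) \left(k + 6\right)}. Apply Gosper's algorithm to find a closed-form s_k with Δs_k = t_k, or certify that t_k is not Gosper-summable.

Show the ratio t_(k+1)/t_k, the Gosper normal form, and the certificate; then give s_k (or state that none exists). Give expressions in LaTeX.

t_(k+1)/t_k = (k - 2)*(k + 3)/((k - 3)*(k + 7)).
So A=k + 3 and B=k + 7, with C=k - 3.
Key eq: (k + 3)·f(k+1) = (k + 6)·f(k) + (k - 3).
d = 3 from the (1,1,1) case.
Coefficient equations give f(k) = -k*(k**2 + 12*k + 107)/120.
Then R = B(k−1)f/C = -k*(k + 6)*(k**2 + 12*k + 107)/(120*(k - 3)), so s_k = R(k)·t_k = k*(-k**2 - 12*k - 107)/(20*(k + 3)*(k + 4)*(k + 5)).
s_(k+1) − s_k = 6*(k - 3)/(k**4 + 18*k**3 + 119*k**2 + 342*k + 360) = t_k.

s_k = \frac{k \left(- k^{2} - 12 k - 107\right)}{20 \left(k + 3\right) \left(k + 4\right) \left(k + 5\right)}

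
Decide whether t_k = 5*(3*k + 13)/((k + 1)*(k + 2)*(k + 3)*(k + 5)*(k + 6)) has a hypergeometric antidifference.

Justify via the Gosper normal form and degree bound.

The ratio is (k + 1)*(k + 5)*(3*k + 16)/((k + 4)*(k + 7)*(3*k + 13)).
Gosper form: A/B · C(k+1)/C(k) with A=k + 1, B=k + 7, C=k**2 + 25*k/3 + 52/3.
Need (k + 1)·f(k+1) − (k + 6)·f(k) = k**2 + 25*k/3 + 52/3.
deg f ≤ 5 (via 1,1,2).
Solve for f: f(k) = k*(k + 3)*(k + 4)*(k**2 + 8*k + 17)/30 (degree 5 ≤ 5).
Certificate R = B(k−1)f/C = k*(k + 3)*(k + 6)*(k**2 + 8*k + 17)/(10*(3*k + 13)) gives s_k = k*(k**2 + 8*k + 17)/(2*(k**3 + 8*k**2 + 17*k + 10)).
s_(k+1) − s_k = 5*(3*k + 13)/(k**5 + 17*k**4 + 107*k**3 + 307*k**2 + 396*k + 180) = t_k.

Yes. s_k = k*(k**2 + 8*k + 17)/(2*(k**3 + 8*k**2 + 17*k + 10)).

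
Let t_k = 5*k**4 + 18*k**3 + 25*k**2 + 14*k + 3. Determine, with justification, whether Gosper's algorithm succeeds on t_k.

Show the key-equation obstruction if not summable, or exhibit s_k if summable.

r(k) = (5*k**4 + 38*k**3 + 109*k**2 + 138*k + 65)/(5*k**4 + 18*k**3 + 25*k**2 + 14*k + 3) after simplifying.
Factor: A=1; B=1; C=k**4 + 18*k**3/5 + 5*k**2 + 14*k/5 + 3/5.
f must satisfy (1)·f(k+1) − (1)·f(k) = k**4 + 18*k**3/5 + 5*k**2 + 14*k/5 + 3/5.
Degrees (0,0,4) ⇒ d ≤ 5.
Solving with deg f ≤ 5: f(k) = k**2*(k**3 + 2*k**2 + k - 1)/5.
Certificate R = B(k−1)f/C = k**2*(k**3 + 2*k**2 + k - 1)/(5*k**4 + 18*k**3 + 25*k**2 + 14*k + 3) gives s_k = k**2*(k**3 + 2*k**2 + k - 1).
Verify: 5*k**4 + 18*k**3 + 25*k**2 + 14*k + 3 matches t_k.

Yes. s_k = k**2*(k**3 + 2*k**2 + k - 1).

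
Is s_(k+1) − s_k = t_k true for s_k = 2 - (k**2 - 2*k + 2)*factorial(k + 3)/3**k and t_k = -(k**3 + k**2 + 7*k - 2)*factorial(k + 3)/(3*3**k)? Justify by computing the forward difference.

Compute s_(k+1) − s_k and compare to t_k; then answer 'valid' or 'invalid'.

s_(k+1) = 3**(-k - 1)*(2*k - (k + 1)**2)*factorial(k + 4) + 2
s_(k+1) − s_k = -(k**3 + k**2 + 7*k - 2)*factorial(k + 3)/(3*3**k)
(s_(k+1) − s_k) − t_k = 0

Valid — Δs_k = t_k.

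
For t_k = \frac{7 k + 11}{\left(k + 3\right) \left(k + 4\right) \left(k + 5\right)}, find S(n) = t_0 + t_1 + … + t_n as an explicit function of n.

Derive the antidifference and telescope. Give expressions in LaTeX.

r(k) = (k + 3)*(7*k + 18)/((k + 6)*(7*k + 11)) after simplifying.
Normal form (A,B,C) = (k + 3, k + 6, k + 11/7).
Solve (k + 3)·f(k+1) − (k + 5)·f(k) = k + 11/7.
deg f ≤ 2 (via 1,1,1).
Match coefficients ⇒ f(k) = k*(4*k + 7)/21.
Certificate R = B(k−1)f/C = k*(k + 5)*(4*k + 7)/(3*(7*k + 11)) gives s_k = k*(4*k + 7)/(3*(k + 3)*(k + 4)).
s_(k+1) − s_k = (7*k + 11)/(k**3 + 12*k**2 + 47*k + 60) = t_k.
s_(n+1) = (4*n**2 + 15*n + 11)/(3*(n**2 + 9*n + 20)) and s_(0) = 0, so S(n) = (4*n**2 + 15*n + 11)/(3*(n**2 + 9*n + 20)).

S(n) = \frac{4 n^{2} + 15 n + 11}{3 \left(n^{2} + 9 n + 20\right)}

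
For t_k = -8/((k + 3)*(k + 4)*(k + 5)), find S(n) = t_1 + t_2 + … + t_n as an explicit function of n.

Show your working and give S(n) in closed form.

S(n) = n*(-n - 9)/(5*(n**2 + 9*n + 20))

r(k) = (k + 3)/(k + 6) after simplifying.
Factor: A=k + 3; B=k + 6; C=1.
f must satisfy (k + 3)·f(k+1) − (k + 5)·f(k) = 1.
deg f ≤ 2 (via 1,1,0).
A polynomial solution: f(k) = k*(k + 7)/24.
So s_k = (B(k−1)f/C)·t_k = (k*(k + 5)*(k + 7)/24)·t_k = k*(-k - 7)/(3*(k + 3)*(k + 4)).
Verify: -8/(k**3 + 12*k**2 + 47*k + 60) matches t_k.
Evaluate: s_(n+1) = (-n**2 - 9*n - 8)/(3*(n**2 + 9*n + 20)); subtract s_(1) = -2/15 ⇒ S(n) = n*(-n - 9)/(5*(n**2 + 9*n + 20)).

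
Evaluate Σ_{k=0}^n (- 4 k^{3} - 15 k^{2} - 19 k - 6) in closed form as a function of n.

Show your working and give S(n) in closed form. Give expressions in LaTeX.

S(n) = - n^{4} - 7 n^{3} - 18 n^{2} - 18 n - 6

r(k) = (4*k**3 + 27*k**2 + 61*k + 44)/(4*k**3 + 15*k**2 + 19*k + 6) after simplifying.
Normal form (A,B,C) = (1, 1, k**3 + 15*k**2/4 + 19*k/4 + 3/2).
Key eq: (1)·f(k+1) = (1)·f(k) + (k**3 + 15*k**2/4 + 19*k/4 + 3/2).
From deg A=0, deg B=0, deg C=3: d=4.
Coefficient equations give f(k) = k*(k**3 + 3*k**2 + 3*k - 1)/4.
Certificate R = B(k−1)f/C = k*(k**3 + 3*k**2 + 3*k - 1)/(4*k**3 + 15*k**2 + 19*k + 6) gives s_k = k*(-k**3 - 3*k**2 - 3*k + 1).
Check: Δs_k = -4*k**3 - 15*k**2 - 19*k - 6. ✓
Telescope: S(n) = s_(n+1) − s_(0) = -n**4 - 7*n**3 - 18*n**2 - 18*n - 6 − (0) = -n**4 - 7*n**3 - 18*n**2 - 18*n - 6.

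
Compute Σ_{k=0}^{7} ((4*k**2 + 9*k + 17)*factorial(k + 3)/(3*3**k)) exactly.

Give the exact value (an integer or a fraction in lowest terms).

Σ = 5420638/27

r(k) = (k + 4)*(9*k + 4*(k + 1)**2 + 26)/(3*(4*k**2 + 9*k + 17)) after simplifying.
So A=k/3 + 4/3 and B=1, with C=k**2 + 9*k/4 + 17/4.
Key eq: (k/3 + 4/3)·f(k+1) = (1)·f(k) + (k**2 + 9*k/4 + 17/4).
From deg A=1, deg B=0, deg C=2: d=1.
Solve for f: f(k) = 3*(4*k + 1)/4 (degree 1 ≤ 1).
So s_k = (B(k−1)f/C)·t_k = (3*(4*k + 1)/(4*k**2 + 9*k + 17))·t_k = (4*k + 1)*factorial(k + 3)/3**k.
Verify: (4*k**2 + 9*k + 17)*factorial(k + 3)/(3*3**k) matches t_k.
Telescoping: Σ = s_(8) − s_(0) = 5420800/27 − (6) = 5420638/27.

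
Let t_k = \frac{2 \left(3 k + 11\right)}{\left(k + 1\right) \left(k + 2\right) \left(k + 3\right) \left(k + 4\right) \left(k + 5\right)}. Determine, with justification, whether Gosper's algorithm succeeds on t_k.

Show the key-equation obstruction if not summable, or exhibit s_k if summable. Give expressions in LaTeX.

Compute t_(k+1)/t_k: get (k + 1)*(3*k + 14)/((k + 6)*(3*k + 11)).
Normal form (A,B,C) = (k + 1, k + 6, k + 11/3).
f must satisfy (k + 1)·f(k+1) − (k + 5)·f(k) = k + 11/3.
d = 4 from the (1,1,1) case.
Coefficient equations give f(k) = k*(k + 3)*(k**2 + 7*k + 14)/24.
Get s_k = R·t_k = k*(k**2 + 7*k + 14)/(4*(k**3 + 7*k**2 + 14*k + 8)) with R(k) = B(k−1)f(k)/C(k) = k*(k + 3)*(k + 5)*(k**2 + 7*k + 14)/(8*(3*k + 11)).
s_(k+1) − s_k = 2*(3*k + 11)/(k**5 + 15*k**4 + 85*k**3 + 225*k**2 + 274*k + 120) = t_k.

Yes. s_k = \frac{k \left(k^{2} + 7 k + 14\right)}{4 \left(k^{3} + 7 k^{2} + 14 k + 8\right)}.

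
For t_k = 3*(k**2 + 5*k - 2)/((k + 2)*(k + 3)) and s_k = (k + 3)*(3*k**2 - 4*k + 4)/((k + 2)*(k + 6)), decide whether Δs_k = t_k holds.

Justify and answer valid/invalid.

Invalid: residual 12*(-7*k**2 - 23*k + 12)/(k**4 + 18*k**3 + 113*k**2 + 288*k + 252) ≠ 0.

s_(k+1) = -(k + 4)*(4*k - 3*(k + 1)**2)/((k + 3)*(k + 7))
s_(k+1) − s_k = 3*(k**4 + 18*k**3 + 77*k**2 + 92*k - 36)/(k**4 + 18*k**3 + 113*k**2 + 288*k + 252)
(s_(k+1) − s_k) − t_k = 12*(-7*k**2 - 23*k + 12)/(k**4 + 18*k**3 + 113*k**2 + 288*k + 252)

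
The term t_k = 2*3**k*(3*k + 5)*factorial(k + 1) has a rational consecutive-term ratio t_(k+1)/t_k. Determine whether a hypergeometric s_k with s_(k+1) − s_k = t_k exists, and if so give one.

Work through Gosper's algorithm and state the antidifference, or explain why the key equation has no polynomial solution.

Compute t_(k+1)/t_k: get 3*(k + 2)*(3*k + 8)/(3*k + 5).
Gosper form: A/B · C(k+1)/C(k) with A=3*k + 6, B=1, C=k + 5/3.
Key eq: (3*k + 6)·f(k+1) = (1)·f(k) + (k + 5/3).
deg f ≤ 0 (via 1,0,1).
Solve for f: f(k) = 1/3 (degree 0 ≤ 0).
Certificate R = B(k−1)f/C = 1/(3*k + 5) gives s_k = 2*3**k*factorial(k + 1).
Verify: 2*3**k*(3*k + 5)*factorial(k + 1) matches t_k.

s_k = 2*3**k*factorial(k + 1)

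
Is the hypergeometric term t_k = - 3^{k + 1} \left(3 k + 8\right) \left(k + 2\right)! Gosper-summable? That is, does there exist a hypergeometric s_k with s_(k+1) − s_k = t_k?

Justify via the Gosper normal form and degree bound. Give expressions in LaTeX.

Yes. s_k = - 3^{k + 1} \left(k + 2\right)!.

Ratio r(k) = 3*(k + 3)*(3*k + 11)/(3*k + 8).
A = 3*k + 9, B = 1, C = k + 8/3.
f must satisfy (3*k + 9)·f(k+1) − (1)·f(k) = k + 8/3.
d = 0 from the (1,0,1) case.
Solving with deg f ≤ 0: f(k) = 1/3.
Get s_k = R·t_k = -3**(k + 1)*factorial(k + 2) with R(k) = B(k−1)f(k)/C(k) = 1/(3*k + 8).
Δs = -3**(k + 1)*(3*k + 8)*factorial(k + 2), as required.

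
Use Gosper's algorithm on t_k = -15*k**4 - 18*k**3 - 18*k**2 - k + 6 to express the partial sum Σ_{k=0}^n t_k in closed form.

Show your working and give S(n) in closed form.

Ratio r(k) = (15*k**4 + 78*k**3 + 162*k**2 + 151*k + 46)/(15*k**4 + 18*k**3 + 18*k**2 + k - 6).
Gosper form: A/B · C(k+1)/C(k) with A=1, B=1, C=k**4 + 6*k**3/5 + 6*k**2/5 + k/15 - 2/5.
Solve (1)·f(k+1) − (1)·f(k) = k**4 + 6*k**3/5 + 6*k**2/5 + k/15 - 2/5.
Bound: deg f ≤ 5.
Solve for f: f(k) = k*(3*k**4 - 3*k**3 + 2*k**2 - 4*k - 4)/15 (degree 5 ≤ 5).
Certificate R = B(k−1)f/C = k*(3*k**4 - 3*k**3 + 2*k**2 - 4*k - 4)/(15*k**4 + 18*k**3 + 18*k**2 + k - 6) gives s_k = k*(-3*k**4 + 3*k**3 - 2*k**2 + 4*k + 4).
Δs = -15*k**4 - 18*k**3 - 18*k**2 - k + 6, as required.
Σ_(k=0)^n t_k = s_(n+1) − s_(0) = (-3*n**5 - 12*n**4 - 20*n**3 - 14*n**2 + 3*n + 6) − (0), i.e. -3*n**5 - 12*n**4 - 20*n**3 - 14*n**2 + 3*n + 6.

S(n) = -3*n**5 - 12*n**4 - 20*n**3 - 14*n**2 + 3*n + 6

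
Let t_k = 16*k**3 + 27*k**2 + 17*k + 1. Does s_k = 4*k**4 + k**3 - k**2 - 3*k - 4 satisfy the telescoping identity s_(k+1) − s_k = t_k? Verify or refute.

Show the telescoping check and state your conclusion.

valid (s_(k+1) − s_k reduces to t_k)

s_(k+1) = 4*k**4 + 17*k**3 + 26*k**2 + 14*k - 3
s_(k+1) − s_k = 16*k**3 + 27*k**2 + 17*k + 1
(s_(k+1) − s_k) − t_k = 0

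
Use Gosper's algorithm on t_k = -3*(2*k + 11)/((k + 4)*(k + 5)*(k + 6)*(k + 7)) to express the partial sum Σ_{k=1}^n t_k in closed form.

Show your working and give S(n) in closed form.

S(n) = 3*n*(-n - 12)/(35*(n**2 + 12*n + 35))

t_(k+1)/t_k = (k + 4)*(2*k + 13)/((k + 8)*(2*k + 11)).
Normal form (A,B,C) = (k + 4, k + 8, k + 11/2).
Solve (k + 4)·f(k+1) − (k + 7)·f(k) = k + 11/2.
d = 3 from the (1,1,1) case.
Solve for f: f(k) = k*(k + 5)*(k + 10)/48 (degree 3 ≤ 3).
Get s_k = R·t_k = k*(-k - 10)/(8*(k**2 + 10*k + 24)) with R(k) = B(k−1)f(k)/C(k) = k*(k + 5)*(k + 7)*(k + 10)/(24*(2*k + 11)).
Verify: 3*(-2*k - 11)/(k**4 + 22*k**3 + 179*k**2 + 638*k + 840) matches t_k.
s_(n+1) = (-n**2 - 12*n - 11)/(8*(n**2 + 12*n + 35)) and s_(1) = -11/280, so S(n) = 3*n*(-n - 12)/(35*(n**2 + 12*n + 35)).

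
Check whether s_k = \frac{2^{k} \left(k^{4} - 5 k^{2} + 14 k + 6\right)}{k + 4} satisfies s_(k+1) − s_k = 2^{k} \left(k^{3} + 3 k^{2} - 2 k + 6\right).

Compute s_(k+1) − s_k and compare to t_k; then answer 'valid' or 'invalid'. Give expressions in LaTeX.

Invalid: residual \frac{2^{k} \left(- k^{4} - 6 k^{3} - 13 k^{2} + 6 k - 22\right)}{k^{2} + 9 k + 20} ≠ 0.

s_(k+1) = 2**(k + 1)*(14*k + (k + 1)**4 - 5*(k + 1)**2 + 20)/(k + 5)
s_(k+1) − s_k = 2**k*(k**5 + 11*k**4 + 39*k**3 + 35*k**2 + 20*k + 98)/(k**2 + 9*k + 20)
(s_(k+1) − s_k) − t_k = 2**k*(-k**4 - 6*k**3 - 13*k**2 + 6*k - 22)/(k**2 + 9*k + 20)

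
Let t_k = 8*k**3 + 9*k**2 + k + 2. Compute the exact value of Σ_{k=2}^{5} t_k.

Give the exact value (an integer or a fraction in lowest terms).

Σ = 2300

Ratio r(k) = (8*k**3 + 33*k**2 + 43*k + 20)/(8*k**3 + 9*k**2 + k + 2).
Take A(k)=1, B(k)=1, C(k)=k**3 + 9*k**2/8 + k/8 + 1/4.
Need (1)·f(k+1) − (1)·f(k) = k**3 + 9*k**2/8 + k/8 + 1/4.
Bound: deg f ≤ 4.
Match coefficients ⇒ f(k) = k*(2*k**3 - k**2 - 2*k + 3)/8.
R(k) = B(k−1)·f(k)/C(k) = k*(2*k**3 - k**2 - 2*k + 3)/(8*k**3 + 9*k**2 + k + 2); s_k = R·t_k = k*(2*k**3 - k**2 - 2*k + 3).
s_(k+1) − s_k = 8*k**3 + 9*k**2 + k + 2 = t_k.
Sum = s_(6) − s_(2); s_(6) = 2322, s_(2) = 22 ⇒ 2300.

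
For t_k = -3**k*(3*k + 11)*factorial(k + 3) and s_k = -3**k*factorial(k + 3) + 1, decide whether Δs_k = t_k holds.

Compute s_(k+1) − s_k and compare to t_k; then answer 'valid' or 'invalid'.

valid (s_(k+1) − s_k reduces to t_k)

s_(k+1) = -3**(k + 1)*factorial(k + 4) + 1
s_(k+1) − s_k = -3**k*(3*k + 11)*factorial(k + 3)
(s_(k+1) − s_k) − t_k = 0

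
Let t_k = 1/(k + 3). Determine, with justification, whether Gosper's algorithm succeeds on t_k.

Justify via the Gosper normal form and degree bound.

r(k) = (k + 3)/(k + 4) after simplifying.
Take A(k)=k + 3, B(k)=k + 4, C(k)=1.
Set up (k + 3)·f(k+1) − (k + 3)·f(k) − (1) = 0.
From deg A=1, deg B=1, deg C=0: d=0.
Put f(k) = c0: A·f(k+1) − B(k−1)·f(k) − C = -1; need -1 = 0 — inconsistent ⇒ no f, not summable.

No; the coefficient equations for f are inconsistent.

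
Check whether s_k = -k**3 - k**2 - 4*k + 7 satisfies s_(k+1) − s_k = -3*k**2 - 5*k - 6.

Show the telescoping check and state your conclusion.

Valid — Δs_k = t_k.

s_(k+1) = -k**3 - 4*k**2 - 9*k + 1
s_(k+1) − s_k = -3*k**2 - 5*k - 6
(s_(k+1) − s_k) − t_k = 0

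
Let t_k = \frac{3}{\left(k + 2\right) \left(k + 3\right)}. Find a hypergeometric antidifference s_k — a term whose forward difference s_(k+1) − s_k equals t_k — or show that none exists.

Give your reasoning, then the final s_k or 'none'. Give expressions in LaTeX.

Compute t_(k+1)/t_k: get (k + 2)/(k + 4).
Factor: A=k + 2; B=k + 4; C=1.
f must satisfy (k + 2)·f(k+1) − (k + 3)·f(k) = 1.
Degrees (1,1,0) ⇒ d ≤ 1.
Coefficient equations give f(k) = k/2.
Then R = B(k−1)f/C = k*(k + 3)/2, so s_k = R(k)·t_k = 3*k/(2*(k + 2)).
Check: Δs_k = 3/(k**2 + 5*k + 6). ✓

s_k = \frac{3 k}{2 \left(k + 2\right)}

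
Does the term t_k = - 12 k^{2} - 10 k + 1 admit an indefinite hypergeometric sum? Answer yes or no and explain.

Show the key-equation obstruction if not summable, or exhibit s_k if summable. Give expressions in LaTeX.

Compute t_(k+1)/t_k: get (12*k**2 + 34*k + 21)/(12*k**2 + 10*k - 1).
Normal form (A,B,C) = (1, 1, k**2 + 5*k/6 - 1/12).
f must satisfy (1)·f(k+1) − (1)·f(k) = k**2 + 5*k/6 - 1/12.
From deg A=0, deg B=0, deg C=2: d=3.
Coefficient equations give f(k) = k*(4*k**2 - k - 4)/12.
So s_k = (B(k−1)f/C)·t_k = (k*(4*k**2 - k - 4)/(12*k**2 + 10*k - 1))·t_k = k*(-4*k**2 + k + 4).
Verify: -12*k**2 - 10*k + 1 matches t_k.

Yes. s_k = k \left(- 4 k^{2} + k + 4\right).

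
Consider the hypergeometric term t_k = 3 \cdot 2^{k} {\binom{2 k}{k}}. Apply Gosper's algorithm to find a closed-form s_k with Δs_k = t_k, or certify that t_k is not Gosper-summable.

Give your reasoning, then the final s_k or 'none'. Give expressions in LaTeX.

Ratio r(k) = 4*(2*k + 1)/(k + 1).
So A=8*k + 4 and B=k + 1, with C=1.
Key eq: (8*k + 4)·f(k+1) = (k)·f(k) + (1).
From deg A=1, deg B=1, deg C=0: d=-1.
d = -1 < 0 ⇒ no nonzero polynomial f; not summable.

not Gosper-summable; s_k does not exist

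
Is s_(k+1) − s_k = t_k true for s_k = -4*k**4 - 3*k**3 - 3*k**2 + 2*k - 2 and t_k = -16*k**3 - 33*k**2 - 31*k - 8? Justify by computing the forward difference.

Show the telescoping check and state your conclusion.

s_(k+1) = -4*k**4 - 19*k**3 - 36*k**2 - 29*k - 10
s_(k+1) − s_k = -16*k**3 - 33*k**2 - 31*k - 8
(s_(k+1) − s_k) − t_k = 0

valid (s_(k+1) − s_k reduces to t_k)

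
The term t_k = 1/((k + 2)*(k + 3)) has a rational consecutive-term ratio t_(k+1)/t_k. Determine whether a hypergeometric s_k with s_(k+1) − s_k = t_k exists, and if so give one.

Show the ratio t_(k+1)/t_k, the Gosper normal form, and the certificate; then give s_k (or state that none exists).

s_k = k/(2*(k + 2))

The ratio is (k + 2)/(k + 4).
Normal form (A,B,C) = (k + 2, k + 4, 1).
Need (k + 2)·f(k+1) − (k + 3)·f(k) = 1.
Bound: deg f ≤ 1.
Match coefficients ⇒ f(k) = k/2.
Then R = B(k−1)f/C = k*(k + 3)/2, so s_k = R(k)·t_k = k/(2*(k + 2)).
Check: Δs_k = 1/(k**2 + 5*k + 6). ✓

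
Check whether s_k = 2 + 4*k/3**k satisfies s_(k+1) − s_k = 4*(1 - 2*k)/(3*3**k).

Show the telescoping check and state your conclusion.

s_(k+1) = 4*3**(-k - 1)*(k + 1) + 2
s_(k+1) − s_k = 4*(1 - 2*k)/(3*3**k)
(s_(k+1) − s_k) − t_k = 0

valid (s_(k+1) − s_k reduces to t_k)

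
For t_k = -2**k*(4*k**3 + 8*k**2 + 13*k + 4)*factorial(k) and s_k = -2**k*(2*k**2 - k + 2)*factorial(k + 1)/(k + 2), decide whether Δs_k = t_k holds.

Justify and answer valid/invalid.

Invalid: residual 2**k*(4*k**4 + 16*k**3 + 27*k**2 + 31*k + 6)*factorial(k)/((k + 2)*(k + 3)) ≠ 0.

s_(k+1) = -2**(k + 1)*(2*k**2 + 3*k + 3)*factorial(k + 2)/(k + 3)
s_(k+1) − s_k = -2**k*(4*k**4 + 20*k**3 + 41*k**2 + 49*k + 18)*factorial(k + 1)/((k + 2)*(k + 3))
(s_(k+1) − s_k) − t_k = 2**k*(4*k**4 + 16*k**3 + 27*k**2 + 31*k + 6)*factorial(k)/((k + 2)*(k + 3))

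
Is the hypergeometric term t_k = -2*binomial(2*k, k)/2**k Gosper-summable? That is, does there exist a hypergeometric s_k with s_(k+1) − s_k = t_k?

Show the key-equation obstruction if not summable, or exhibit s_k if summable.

Compute t_(k+1)/t_k: get (2*k + 1)/(k + 1).
A = 2*k + 1, B = k + 1, C = 1.
Need (2*k + 1)·f(k+1) − (k)·f(k) = 1.
d = -1 from the (1,1,0) case.
Bound -1 < 0, so the key equation has no polynomial solution.

No — t_k has no hypergeometric antidifference.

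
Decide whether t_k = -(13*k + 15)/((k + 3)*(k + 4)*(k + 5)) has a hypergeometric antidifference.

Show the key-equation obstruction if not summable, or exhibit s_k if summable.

Yes. s_k = k*(-9*k - 11)/(4*(k + 3)*(k + 4)).

t_(k+1)/t_k = (k + 3)*(13*k + 28)/((k + 6)*(13*k + 15)).
Factor: A=k + 3; B=k + 6; C=k + 15/13.
Key eq: (k + 3)·f(k+1) = (k + 5)·f(k) + (k + 15/13).
Bound: deg f ≤ 2.
Match coefficients ⇒ f(k) = k*(9*k + 11)/52.
So s_k = (B(k−1)f/C)·t_k = (k*(k + 5)*(9*k + 11)/(4*(13*k + 15)))·t_k = k*(-9*k - 11)/(4*(k + 3)*(k + 4)).
Δs = (-13*k - 15)/(k**3 + 12*k**2 + 47*k + 60), as required.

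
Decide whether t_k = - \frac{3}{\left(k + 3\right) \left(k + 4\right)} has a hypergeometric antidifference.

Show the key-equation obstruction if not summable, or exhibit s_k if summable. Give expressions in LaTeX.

t_(k+1)/t_k = (k + 3)/(k + 5).
Factor: A=k + 3; B=k + 5; C=1.
Key eq: (k + 3)·f(k+1) = (k + 4)·f(k) + (1).
Degrees (1,1,0) ⇒ d ≤ 1.
Coefficient equations give f(k) = k/3.
So s_k = (B(k−1)f/C)·t_k = (k*(k + 4)/3)·t_k = -k/(k + 3).
Δs = -3/(k**2 + 7*k + 12), as required.

Yes. s_k = - \frac{k}{k + 3}.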